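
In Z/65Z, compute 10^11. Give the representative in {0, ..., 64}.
Use repeated squaring. Binary(11) = 1011. Walk through the bits of the exponent 11 left-to-right: at each bit after the leading one, square the running value, then multiply by 10 if the bit is 1 (always reducing mod 65):
  bit 1 = 1 (leading): start with 10.
  bit 2 = 0: square 10^2 = 100 ≡ 35 (mod 65).
  bit 3 = 1: square 35^2 = 1225 ≡ 55; bit is 1, so multiply 55·10 = 550 ≡ 30 (mod 65).
  bit 4 = 1: square 30^2 = 900 ≡ 55; bit is 1, so multiply 55·10 = 550 ≡ 30 (mod 65).
Final value: 10^11 ≡ 30 (mod 65).

Final answer: 30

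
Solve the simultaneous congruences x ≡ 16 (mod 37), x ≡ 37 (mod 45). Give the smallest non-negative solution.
x ≡ 127 (mod 1665); the representative in [0, 1665) is 127

The moduli 37, 45 are pairwise coprime, so by the CRT there is a unique solution mod 37·45 = 1665.
Solve by successive substitution. Start with x ≡ 16 (mod 37).
  Combine with x ≡ 37 (mod 45): write x = 16 + 37·t and require 16 + 37·t ≡ 37 (mod 45), i.e. 37·t ≡ 37 − 16 ≡ 21 (mod 45). Since 37^(−1) ≡ 28 (mod 45), t ≡ 28·21 ≡ 3 (mod 45). So x ≡ 16 + 37·3 = 127 (mod 1665).
Unique solution in [0, 1665): x = 127.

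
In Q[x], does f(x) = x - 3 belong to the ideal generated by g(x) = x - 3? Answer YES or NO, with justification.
In Q[x] the ideal (g) consists of all multiples of g, so f ∈ (g) iff g | f, i.e. iff the remainder of f on division by g is 0. Divide f by g (g is monic, so eliminate the leading term of the running remainder at each step):
  leading term x: subtract (1)·g(x) = x - 3, leaving 0
The remainder is 0, so f(x) = g(x) · h(x) with h(x) = 1. Hence g | f, i.e. f ∈ (g).

Final answer: YES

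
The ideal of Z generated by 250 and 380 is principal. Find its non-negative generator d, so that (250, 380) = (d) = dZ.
In the PID Z, (a, b) is generated by gcd(a, b). Compute gcd(380, 250) with the extended Euclidean algorithm, tracking rows (r, s, t) with s·380 + t·250 = r:
  row A: (380, 1, 0)   [1·380 + 0·250 = 380]
  row B: (250, 0, 1)   [0·380 + 1·250 = 250]
  380 = 1·250 + 130   → row C = row A − 1·row B = (130, 1, −1)   [check: 1·380 − 1·250 = 130]
  250 = 1·130 + 120   → row D = row B − 1·row C = (120, −1, 2)   [check: −1·380 + 2·250 = 120]
  130 = 1·120 + 10   → row E = row C − 1·row D = (10, 2, −3)   [check: 2·380 − 3·250 = 10]
  120 = 12·10 + 0   → remainder 0, stop. gcd = 10 (last nonzero row E).
So gcd(250, 380) = 10, with Bézout identity 2·380 − 3·250 = 10. Containment (⊇): the Bézout identity exhibits 10 as an element of (250, 380), giving (10) ⊆ (250, 380). Containment (⊆): since 10 | 250 and 10 | 380 (250 = 10·25, 380 = 10·38), every Z-linear combination of 250 and 380 is divisible by 10, so (250, 380) ⊆ (10). Therefore (250, 380) = (10), d = 10.

Final answer: (250, 380) = (10); d = 10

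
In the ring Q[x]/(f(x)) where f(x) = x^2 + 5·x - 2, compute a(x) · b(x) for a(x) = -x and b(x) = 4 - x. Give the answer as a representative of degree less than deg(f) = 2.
a · b ≡ 2 - 9·x (mod f(x))

First multiply in Q[x] without reducing: a · b = x^2 - 4·x. Now divide by f(x) = x^2 + 5·x - 2, eliminating the leading term at each step:
  leading term x^2: subtract (1)·f(x) = x^2 + 5·x - 2, leaving 2 - 9·x
The degree is now < 2, so this is the remainder. Hence a · b ≡ 2 - 9·x in Q[x]/(f).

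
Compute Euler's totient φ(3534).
φ(3534) = 1080

φ is multiplicative, with φ(p^e) = p^e − p^(e−1). Factorise 3534 = 2 · 3 · 19 · 31. Then
  φ(3534) = (2 − 1) · (3 − 1) · (19 − 1) · (31 − 1) = 1 · 2 · 18 · 30 = 1080.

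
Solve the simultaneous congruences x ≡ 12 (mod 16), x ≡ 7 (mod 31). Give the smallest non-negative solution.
The moduli 16, 31 are pairwise coprime, so by the CRT there is a unique solution mod 16·31 = 496.
Solve by successive substitution. Start with x ≡ 12 (mod 16).
  Combine with x ≡ 7 (mod 31): write x = 12 + 16·t and require 12 + 16·t ≡ 7 (mod 31), i.e. 16·t ≡ 7 − 12 ≡ 26 (mod 31). Since 16^(−1) ≡ 2 (mod 31), t ≡ 2·26 ≡ 21 (mod 31). So x ≡ 12 + 16·21 = 348 (mod 496).
Unique solution in [0, 496): x = 348.

Final answer: x ≡ 348 (mod 496); the representative in [0, 496) is 348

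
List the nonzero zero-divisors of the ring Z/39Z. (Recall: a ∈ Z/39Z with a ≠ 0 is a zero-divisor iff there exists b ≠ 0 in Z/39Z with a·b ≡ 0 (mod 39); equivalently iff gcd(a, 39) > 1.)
nonzero zero-divisors of Z/39Z = {3, 6, 9, 12, 13, 15, 18, 21, 24, 26, 27, 30, 33, 36}

An element a ∈ Z/39Z (with a ≠ 0) is a zero-divisor iff gcd(a, 39) > 1 (because a is a unit precisely when gcd(a, n) = 1, and in Z/nZ every nonzero, non-unit element is a zero-divisor). Scan a = 1, ..., 38 and keep those with gcd(a, 39) > 1:
  gcd(3, 39) = 3, gcd(6, 39) = 3, gcd(9, 39) = 3, gcd(12, 39) = 3, gcd(13, 39) = 13, gcd(15, 39) = 3, gcd(18, 39) = 3, gcd(21, 39) = 3, gcd(24, 39) = 3, gcd(26, 39) = 13, gcd(27, 39) = 3, gcd(30, 39) = 3, gcd(33, 39) = 3, gcd(36, 39) = 3.
All other a ∈ {1, ..., 38} have gcd(a, 39) = 1 and are units. So the nonzero zero-divisors are exactly the 14 values of a appearing in this scan.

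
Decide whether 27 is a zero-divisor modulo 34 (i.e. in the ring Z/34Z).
NO

gcd(27, 34) = 1, so 27 is a unit in Z/34Z (it has a multiplicative inverse). A unit cannot be a zero-divisor: if 27·b ≡ 0 then multiplying both sides by 27^(−1) gives b ≡ 0. So 27 is not a zero-divisor.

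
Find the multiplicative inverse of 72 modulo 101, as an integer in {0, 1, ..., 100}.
Apply the extended Euclidean algorithm to (101, 72), tracking rows (r, s, t) with s·101 + t·72 = r. Each division r_prev = q·r_cur + r_new produces the new row as (previous row) − q·(current row):
  row A: (101, 1, 0)   [1·101 + 0·72 = 101]
  row B: (72, 0, 1)   [0·101 + 1·72 = 72]
  101 = 1·72 + 29   → row C = row A − 1·row B = (29, 1, −1)   [check: 1·101 − 1·72 = 29]
  72 = 2·29 + 14   → row D = row B − 2·row C = (14, −2, 3)   [check: −2·101 + 3·72 = 14]
  29 = 2·14 + 1   → row E = row C − 2·row D = (1, 5, −7)   [check: 5·101 − 7·72 = 1]
  14 = 14·1 + 0   → remainder 0, stop. gcd = 1 (last nonzero row E).
The gcd is 1, so 72 is invertible mod 101. The last nonzero row gives 5·101 − 7·72 = 1, so t = −7. So 72^(−1) ≡ −7 ≡ 94 (mod 101). Verify: 72 · 94 = 6768 ≡ 1 (mod 101). ✓

Final answer: 72^(−1) ≡ 94 (mod 101)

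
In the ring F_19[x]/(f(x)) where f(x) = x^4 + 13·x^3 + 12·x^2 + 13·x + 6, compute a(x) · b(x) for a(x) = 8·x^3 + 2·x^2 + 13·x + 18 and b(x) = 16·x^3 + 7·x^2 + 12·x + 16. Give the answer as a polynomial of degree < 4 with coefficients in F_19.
Multiply as integer polynomials: a · b = 128·x^6 + 88·x^5 + 318·x^4 + 531·x^3 + 314·x^2 + 424·x + 288. Reducing coefficients mod 19: a · b ≡ 14·x^6 + 12·x^5 + 14·x^4 + 18·x^3 + 10·x^2 + 6·x + 3. Now divide by f(x) = x^4 + 13·x^3 + 12·x^2 + 13·x + 6 in F_19[x], eliminating the leading term at each step:
  leading term 14·x^6: subtract (14·x^2)·f(x) = 14·x^6 + 11·x^5 + 16·x^4 + 11·x^3 + 8·x^2, leaving x^5 + 17·x^4 + 7·x^3 + 2·x^2 + 6·x + 3 (coefficients mod 19)
  leading term x^5: subtract (x)·f(x) = x^5 + 13·x^4 + 12·x^3 + 13·x^2 + 6·x, leaving 4·x^4 + 14·x^3 + 8·x^2 + 3 (coefficients mod 19)
  leading term 4·x^4: subtract (4)·f(x) = 4·x^4 + 14·x^3 + 10·x^2 + 14·x + 5, leaving 17·x^2 + 5·x + 17 (coefficients mod 19)
The degree is now < 4, so this is the remainder. Hence a · b ≡ 17·x^2 + 5·x + 17 in F_19[x]/(f).

Final answer: a · b ≡ 17·x^2 + 5·x + 17 (mod f(x))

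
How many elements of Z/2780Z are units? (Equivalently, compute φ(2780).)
Z/2780Z has φ(2780) = 1104 units

An element a ∈ Z/2780Z is a unit iff gcd(a, 2780) = 1, so the number of units is φ(2780). φ is multiplicative, with φ(p^e) = p^e − p^(e−1). Factorise 2780 = 2^2 · 5 · 139. Then
  φ(2780) = (2^2 − 2^1) · (5 − 1) · (139 − 1) = 2 · 4 · 138 = 1104.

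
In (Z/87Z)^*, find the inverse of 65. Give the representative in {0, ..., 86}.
65^(−1) ≡ 83 (mod 87)

Apply the extended Euclidean algorithm to (87, 65), tracking rows (r, s, t) with s·87 + t·65 = r. Each division r_prev = q·r_cur + r_new produces the new row as (previous row) − q·(current row):
  row A: (87, 1, 0)   [1·87 + 0·65 = 87]
  row B: (65, 0, 1)   [0·87 + 1·65 = 65]
  87 = 1·65 + 22   → row C = row A − 1·row B = (22, 1, −1)   [check: 1·87 − 1·65 = 22]
  65 = 2·22 + 21   → row D = row B − 2·row C = (21, −2, 3)   [check: −2·87 + 3·65 = 21]
  22 = 1·21 + 1   → row E = row C − 1·row D = (1, 3, −4)   [check: 3·87 − 4·65 = 1]
  21 = 21·1 + 0   → remainder 0, stop. gcd = 1 (last nonzero row E).
The gcd is 1, so 65 is invertible mod 87. The last nonzero row gives 3·87 − 4·65 = 1, so t = −4. So 65^(−1) ≡ −4 ≡ 83 (mod 87). Verify: 65 · 83 = 5395 ≡ 1 (mod 87). ✓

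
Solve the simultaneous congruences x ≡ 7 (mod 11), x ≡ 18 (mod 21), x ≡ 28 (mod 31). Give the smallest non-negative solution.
x ≡ 3252 (mod 7161); the representative in [0, 7161) is 3252

The moduli 11, 21, 31 are pairwise coprime, so by the CRT there is a unique solution mod 11·21·31 = 7161.
Solve by successive substitution. Start with x ≡ 7 (mod 11).
  Combine with x ≡ 18 (mod 21): write x = 7 + 11·t and require 7 + 11·t ≡ 18 (mod 21), i.e. 11·t ≡ 18 − 7 ≡ 11 (mod 21). Since 11^(−1) ≡ 2 (mod 21), t ≡ 2·11 ≡ 1 (mod 21). So x ≡ 7 + 11·1 = 18 (mod 231).
  Combine with x ≡ 28 (mod 31): write x = 18 + 231·t and require 18 + 231·t ≡ 28 (mod 31), i.e. 231·t ≡ 28 − 18 ≡ 10 (mod 31). Since 231^(−1) ≡ 20 (mod 31) (231 ≡ 14 (mod 31)), t ≡ 20·10 ≡ 14 (mod 31). So x ≡ 18 + 231·14 = 3252 (mod 7161).
Unique solution in [0, 7161): x = 3252.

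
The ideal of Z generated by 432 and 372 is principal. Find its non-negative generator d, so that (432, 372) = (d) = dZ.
(432, 372) = (12); d = 12

In the PID Z, (a, b) is generated by gcd(a, b). Compute gcd(432, 372) with the extended Euclidean algorithm, tracking rows (r, s, t) with s·432 + t·372 = r:
  row A: (432, 1, 0)   [1·432 + 0·372 = 432]
  row B: (372, 0, 1)   [0·432 + 1·372 = 372]
  432 = 1·372 + 60   → row C = row A − 1·row B = (60, 1, −1)   [check: 1·432 − 1·372 = 60]
  372 = 6·60 + 12   → row D = row B − 6·row C = (12, −6, 7)   [check: −6·432 + 7·372 = 12]
  60 = 5·12 + 0   → remainder 0, stop. gcd = 12 (last nonzero row D).
So gcd(432, 372) = 12, with Bézout identity −6·432 + 7·372 = 12. Containment (⊇): the Bézout identity exhibits 12 as an element of (432, 372), giving (12) ⊆ (432, 372). Containment (⊆): since 12 | 432 and 12 | 372 (432 = 12·36, 372 = 12·31), every Z-linear combination of 432 and 372 is divisible by 12, so (432, 372) ⊆ (12). Therefore (432, 372) = (12), d = 12.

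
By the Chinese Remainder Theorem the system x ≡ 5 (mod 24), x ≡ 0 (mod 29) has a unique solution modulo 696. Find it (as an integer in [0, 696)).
The moduli 24, 29 are pairwise coprime, so by the CRT there is a unique solution mod 24·29 = 696.
Solve by successive substitution. Start with x ≡ 5 (mod 24).
  Combine with x ≡ 0 (mod 29): write x = 5 + 24·t and require 5 + 24·t ≡ 0 (mod 29), i.e. 24·t ≡ 0 − 5 ≡ 24 (mod 29). Since 24^(−1) ≡ 23 (mod 29), t ≡ 23·24 ≡ 1 (mod 29). So x ≡ 5 + 24·1 = 29 (mod 696).
Unique solution in [0, 696): x = 29.

Final answer: x ≡ 29 (mod 696); the representative in [0, 696) is 29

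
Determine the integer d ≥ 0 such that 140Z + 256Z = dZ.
(140, 256) = (4); d = 4

In the PID Z, (a, b) is generated by gcd(a, b). Compute gcd(256, 140) with the extended Euclidean algorithm, tracking rows (r, s, t) with s·256 + t·140 = r:
  row A: (256, 1, 0)   [1·256 + 0·140 = 256]
  row B: (140, 0, 1)   [0·256 + 1·140 = 140]
  256 = 1·140 + 116   → row C = row A − 1·row B = (116, 1, −1)   [check: 1·256 − 1·140 = 116]
  140 = 1·116 + 24   → row D = row B − 1·row C = (24, −1, 2)   [check: −1·256 + 2·140 = 24]
  116 = 4·24 + 20   → row E = row C − 4·row D = (20, 5, −9)   [check: 5·256 − 9·140 = 20]
  24 = 1·20 + 4   → row F = row D − 1·row E = (4, −6, 11)   [check: −6·256 + 11·140 = 4]
  20 = 5·4 + 0   → remainder 0, stop. gcd = 4 (last nonzero row F).
So gcd(140, 256) = 4, with Bézout identity −6·256 + 11·140 = 4. Containment (⊇): the Bézout identity exhibits 4 as an element of (140, 256), giving (4) ⊆ (140, 256). Containment (⊆): since 4 | 140 and 4 | 256 (140 = 4·35, 256 = 4·64), every Z-linear combination of 140 and 256 is divisible by 4, so (140, 256) ⊆ (4). Therefore (140, 256) = (4), d = 4.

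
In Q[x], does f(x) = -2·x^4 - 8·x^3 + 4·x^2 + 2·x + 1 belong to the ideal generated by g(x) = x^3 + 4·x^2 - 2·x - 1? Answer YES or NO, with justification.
In Q[x] the ideal (g) consists of all multiples of g, so f ∈ (g) iff g | f, i.e. iff the remainder of f on division by g is 0. Divide f by g (g is monic, so eliminate the leading term of the running remainder at each step):
  leading term -2·x^4: subtract (-2·x)·g(x) = -2·x^4 - 8·x^3 + 4·x^2 + 2·x, leaving 1
The remainder r(x) = 1 ≠ 0 (and deg r < deg g), so g ∤ f, i.e. f ∉ (g).

Final answer: NO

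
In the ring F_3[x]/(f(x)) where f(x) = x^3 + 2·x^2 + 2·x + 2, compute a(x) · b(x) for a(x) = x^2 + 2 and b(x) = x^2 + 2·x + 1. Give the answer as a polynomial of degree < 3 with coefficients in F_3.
a · b ≡ x^2 + 2·x + 2 (mod f(x))

Multiply as integer polynomials: a · b = x^4 + 2·x^3 + 3·x^2 + 4·x + 2. Reducing coefficients mod 3: a · b ≡ x^4 + 2·x^3 + x + 2. Now divide by f(x) = x^3 + 2·x^2 + 2·x + 2 in F_3[x], eliminating the leading term at each step:
  leading term x^4: subtract (x)·f(x) = x^4 + 2·x^3 + 2·x^2 + 2·x, leaving x^2 + 2·x + 2 (coefficients mod 3)
The degree is now < 3, so this is the remainder. Hence a · b ≡ x^2 + 2·x + 2 in F_3[x]/(f).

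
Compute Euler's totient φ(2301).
φ is multiplicative, with φ(p^e) = p^e − p^(e−1). Factorise 2301 = 3 · 13 · 59. Then
  φ(2301) = (3 − 1) · (13 − 1) · (59 − 1) = 2 · 12 · 58 = 1392.

Final answer: φ(2301) = 1392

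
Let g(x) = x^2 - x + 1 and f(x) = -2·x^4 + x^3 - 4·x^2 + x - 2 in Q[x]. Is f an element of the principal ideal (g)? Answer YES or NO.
In Q[x] the ideal (g) consists of all multiples of g, so f ∈ (g) iff g | f, i.e. iff the remainder of f on division by g is 0. Divide f by g (g is monic, so eliminate the leading term of the running remainder at each step):
  leading term -2·x^4: subtract (-2·x^2)·g(x) = -2·x^4 + 2·x^3 - 2·x^2, leaving -x^3 - 2·x^2 + x - 2
  leading term -x^3: subtract (-x)·g(x) = -x^3 + x^2 - x, leaving -3·x^2 + 2·x - 2
  leading term -3·x^2: subtract (-3)·g(x) = -3·x^2 + 3·x - 3, leaving 1 - x
The remainder r(x) = 1 - x ≠ 0 (and deg r < deg g), so g ∤ f, i.e. f ∉ (g).

Final answer: NO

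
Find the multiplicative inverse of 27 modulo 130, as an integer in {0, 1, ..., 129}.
27^(−1) ≡ 53 (mod 130)

Apply the extended Euclidean algorithm to (130, 27), tracking rows (r, s, t) with s·130 + t·27 = r. Each division r_prev = q·r_cur + r_new produces the new row as (previous row) − q·(current row):
  row A: (130, 1, 0)   [1·130 + 0·27 = 130]
  row B: (27, 0, 1)   [0·130 + 1·27 = 27]
  130 = 4·27 + 22   → row C = row A − 4·row B = (22, 1, −4)   [check: 1·130 − 4·27 = 22]
  27 = 1·22 + 5   → row D = row B − 1·row C = (5, −1, 5)   [check: −1·130 + 5·27 = 5]
  22 = 4·5 + 2   → row E = row C − 4·row D = (2, 5, −24)   [check: 5·130 − 24·27 = 2]
  5 = 2·2 + 1   → row F = row D − 2·row E = (1, −11, 53)   [check: −11·130 + 53·27 = 1]
  2 = 2·1 + 0   → remainder 0, stop. gcd = 1 (last nonzero row F).
The gcd is 1, so 27 is invertible mod 130. The last nonzero row gives −11·130 + 53·27 = 1, so t = 53. So 27^(−1) ≡ 53 (mod 130). Verify: 27 · 53 = 1431 ≡ 1 (mod 130). ✓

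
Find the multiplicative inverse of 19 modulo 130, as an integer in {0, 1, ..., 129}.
Apply the extended Euclidean algorithm to (130, 19), tracking rows (r, s, t) with s·130 + t·19 = r. Each division r_prev = q·r_cur + r_new produces the new row as (previous row) − q·(current row):
  row A: (130, 1, 0)   [1·130 + 0·19 = 130]
  row B: (19, 0, 1)   [0·130 + 1·19 = 19]
  130 = 6·19 + 16   → row C = row A − 6·row B = (16, 1, −6)   [check: 1·130 − 6·19 = 16]
  19 = 1·16 + 3   → row D = row B − 1·row C = (3, −1, 7)   [check: −1·130 + 7·19 = 3]
  16 = 5·3 + 1   → row E = row C − 5·row D = (1, 6, −41)   [check: 6·130 − 41·19 = 1]
  3 = 3·1 + 0   → remainder 0, stop. gcd = 1 (last nonzero row E).
The gcd is 1, so 19 is invertible mod 130. The last nonzero row gives 6·130 − 41·19 = 1, so t = −41. So 19^(−1) ≡ −41 ≡ 89 (mod 130). Verify: 19 · 89 = 1691 ≡ 1 (mod 130). ✓

Final answer: 19^(−1) ≡ 89 (mod 130)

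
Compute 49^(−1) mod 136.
Apply the extended Euclidean algorithm to (136, 49), tracking rows (r, s, t) with s·136 + t·49 = r. Each division r_prev = q·r_cur + r_new produces the new row as (previous row) − q·(current row):
  row A: (136, 1, 0)   [1·136 + 0·49 = 136]
  row B: (49, 0, 1)   [0·136 + 1·49 = 49]
  136 = 2·49 + 38   → row C = row A − 2·row B = (38, 1, −2)   [check: 1·136 − 2·49 = 38]
  49 = 1·38 + 11   → row D = row B − 1·row C = (11, −1, 3)   [check: −1·136 + 3·49 = 11]
  38 = 3·11 + 5   → row E = row C − 3·row D = (5, 4, −11)   [check: 4·136 − 11·49 = 5]
  11 = 2·5 + 1   → row F = row D − 2·row E = (1, −9, 25)   [check: −9·136 + 25·49 = 1]
  5 = 5·1 + 0   → remainder 0, stop. gcd = 1 (last nonzero row F).
The gcd is 1, so 49 is invertible mod 136. The last nonzero row gives −9·136 + 25·49 = 1, so t = 25. So 49^(−1) ≡ 25 (mod 136). Verify: 49 · 25 = 1225 ≡ 1 (mod 136). ✓

Final answer: 49^(−1) ≡ 25 (mod 136)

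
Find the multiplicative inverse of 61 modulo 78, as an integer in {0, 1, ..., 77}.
Apply the extended Euclidean algorithm to (78, 61), tracking rows (r, s, t) with s·78 + t·61 = r. Each division r_prev = q·r_cur + r_new produces the new row as (previous row) − q·(current row):
  row A: (78, 1, 0)   [1·78 + 0·61 = 78]
  row B: (61, 0, 1)   [0·78 + 1·61 = 61]
  78 = 1·61 + 17   → row C = row A − 1·row B = (17, 1, −1)   [check: 1·78 − 1·61 = 17]
  61 = 3·17 + 10   → row D = row B − 3·row C = (10, −3, 4)   [check: −3·78 + 4·61 = 10]
  17 = 1·10 + 7   → row E = row C − 1·row D = (7, 4, −5)   [check: 4·78 − 5·61 = 7]
  10 = 1·7 + 3   → row F = row D − 1·row E = (3, −7, 9)   [check: −7·78 + 9·61 = 3]
  7 = 2·3 + 1   → row G = row E − 2·row F = (1, 18, −23)   [check: 18·78 − 23·61 = 1]
  3 = 3·1 + 0   → remainder 0, stop. gcd = 1 (last nonzero row G).
The gcd is 1, so 61 is invertible mod 78. The last nonzero row gives 18·78 − 23·61 = 1, so t = −23. So 61^(−1) ≡ −23 ≡ 55 (mod 78). Verify: 61 · 55 = 3355 ≡ 1 (mod 78). ✓

Final answer: 61^(−1) ≡ 55 (mod 78)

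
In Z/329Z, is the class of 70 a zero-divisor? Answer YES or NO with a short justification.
YES

gcd(70, 329) = 7 > 1, so 70 is not a unit in Z/329Z. In Z/nZ every nonzero non-unit is a zero-divisor: explicitly, take b = 329/gcd = 47 ≠ 0 (mod 329); then 70·47 = 3290 = 10·329, i.e. 70·47 ≡ 0 (mod 329). So 70 is a zero-divisor.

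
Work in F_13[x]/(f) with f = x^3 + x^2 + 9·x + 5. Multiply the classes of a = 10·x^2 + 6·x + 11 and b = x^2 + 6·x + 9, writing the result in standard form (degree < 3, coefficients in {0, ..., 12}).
a · b ≡ 4·x^2 + 8·x + 1 (mod f(x))

Multiply as integer polynomials: a · b = 10·x^4 + 66·x^3 + 137·x^2 + 120·x + 99. Reducing coefficients mod 13: a · b ≡ 10·x^4 + x^3 + 7·x^2 + 3·x + 8. Now divide by f(x) = x^3 + x^2 + 9·x + 5 in F_13[x], eliminating the leading term at each step:
  leading term 10·x^4: subtract (10·x)·f(x) = 10·x^4 + 10·x^3 + 12·x^2 + 11·x, leaving 4·x^3 + 8·x^2 + 5·x + 8 (coefficients mod 13)
  leading term 4·x^3: subtract (4)·f(x) = 4·x^3 + 4·x^2 + 10·x + 7, leaving 4·x^2 + 8·x + 1 (coefficients mod 13)
The degree is now < 3, so this is the remainder. Hence a · b ≡ 4·x^2 + 8·x + 1 in F_13[x]/(f).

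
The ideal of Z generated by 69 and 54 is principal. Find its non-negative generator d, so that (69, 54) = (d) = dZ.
In the PID Z, (a, b) is generated by gcd(a, b). Compute gcd(69, 54) with the extended Euclidean algorithm, tracking rows (r, s, t) with s·69 + t·54 = r:
  row A: (69, 1, 0)   [1·69 + 0·54 = 69]
  row B: (54, 0, 1)   [0·69 + 1·54 = 54]
  69 = 1·54 + 15   → row C = row A − 1·row B = (15, 1, −1)   [check: 1·69 − 1·54 = 15]
  54 = 3·15 + 9   → row D = row B − 3·row C = (9, −3, 4)   [check: −3·69 + 4·54 = 9]
  15 = 1·9 + 6   → row E = row C − 1·row D = (6, 4, −5)   [check: 4·69 − 5·54 = 6]
  9 = 1·6 + 3   → row F = row D − 1·row E = (3, −7, 9)   [check: −7·69 + 9·54 = 3]
  6 = 2·3 + 0   → remainder 0, stop. gcd = 3 (last nonzero row F).
So gcd(69, 54) = 3, with Bézout identity −7·69 + 9·54 = 3. Containment (⊇): the Bézout identity exhibits 3 as an element of (69, 54), giving (3) ⊆ (69, 54). Containment (⊆): since 3 | 69 and 3 | 54 (69 = 3·23, 54 = 3·18), every Z-linear combination of 69 and 54 is divisible by 3, so (69, 54) ⊆ (3). Therefore (69, 54) = (3), d = 3.

Final answer: (69, 54) = (3); d = 3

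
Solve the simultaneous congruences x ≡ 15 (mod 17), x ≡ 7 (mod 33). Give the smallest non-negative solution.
The moduli 17, 33 are pairwise coprime, so by the CRT there is a unique solution mod 17·33 = 561.
Solve by successive substitution. Start with x ≡ 15 (mod 17).
  Combine with x ≡ 7 (mod 33): write x = 15 + 17·t and require 15 + 17·t ≡ 7 (mod 33), i.e. 17·t ≡ 7 − 15 ≡ 25 (mod 33). Since 17^(−1) ≡ 2 (mod 33), t ≡ 2·25 ≡ 17 (mod 33). So x ≡ 15 + 17·17 = 304 (mod 561).
Unique solution in [0, 561): x = 304.

Final answer: x ≡ 304 (mod 561); the representative in [0, 561) is 304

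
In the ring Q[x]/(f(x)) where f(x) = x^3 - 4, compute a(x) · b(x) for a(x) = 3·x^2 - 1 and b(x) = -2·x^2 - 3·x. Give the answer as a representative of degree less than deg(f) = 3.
First multiply in Q[x] without reducing: a · b = -6·x^4 - 9·x^3 + 2·x^2 + 3·x. Now divide by f(x) = x^3 - 4, eliminating the leading term at each step:
  leading term -6·x^4: subtract (-6·x)·f(x) = -6·x^4 + 24·x, leaving -9·x^3 + 2·x^2 - 21·x
  leading term -9·x^3: subtract (-9)·f(x) = 36 - 9·x^3, leaving 2·x^2 - 21·x - 36
The degree is now < 3, so this is the remainder. Hence a · b ≡ 2·x^2 - 21·x - 36 in Q[x]/(f).

Final answer: a · b ≡ 2·x^2 - 21·x - 36 (mod f(x))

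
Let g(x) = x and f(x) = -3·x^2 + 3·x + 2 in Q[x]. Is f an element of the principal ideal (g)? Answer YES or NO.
NO

In Q[x] the ideal (g) consists of all multiples of g, so f ∈ (g) iff g | f, i.e. iff the remainder of f on division by g is 0. Divide f by g (g is monic, so eliminate the leading term of the running remainder at each step):
  leading term -3·x^2: subtract (-3·x)·g(x) = -3·x^2, leaving 3·x + 2
  leading term 3·x: subtract (3)·g(x) = 3·x, leaving 2
The remainder r(x) = 2 ≠ 0 (and deg r < deg g), so g ∤ f, i.e. f ∉ (g).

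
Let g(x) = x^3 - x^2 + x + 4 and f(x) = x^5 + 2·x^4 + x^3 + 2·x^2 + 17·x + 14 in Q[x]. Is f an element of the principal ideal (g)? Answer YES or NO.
In Q[x] the ideal (g) consists of all multiples of g, so f ∈ (g) iff g | f, i.e. iff the remainder of f on division by g is 0. Divide f by g (g is monic, so eliminate the leading term of the running remainder at each step):
  leading term x^5: subtract (x^2)·g(x) = x^5 - x^4 + x^3 + 4·x^2, leaving 3·x^4 - 2·x^2 + 17·x + 14
  leading term 3·x^4: subtract (3·x)·g(x) = 3·x^4 - 3·x^3 + 3·x^2 + 12·x, leaving 3·x^3 - 5·x^2 + 5·x + 14
  leading term 3·x^3: subtract (3)·g(x) = 3·x^3 - 3·x^2 + 3·x + 12, leaving -2·x^2 + 2·x + 2
The remainder r(x) = -2·x^2 + 2·x + 2 ≠ 0 (and deg r < deg g), so g ∤ f, i.e. f ∉ (g).

Final answer: NO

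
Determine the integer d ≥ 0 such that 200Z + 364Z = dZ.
In the PID Z, (a, b) is generated by gcd(a, b). Compute gcd(364, 200) with the extended Euclidean algorithm, tracking rows (r, s, t) with s·364 + t·200 = r:
  row A: (364, 1, 0)   [1·364 + 0·200 = 364]
  row B: (200, 0, 1)   [0·364 + 1·200 = 200]
  364 = 1·200 + 164   → row C = row A − 1·row B = (164, 1, −1)   [check: 1·364 − 1·200 = 164]
  200 = 1·164 + 36   → row D = row B − 1·row C = (36, −1, 2)   [check: −1·364 + 2·200 = 36]
  164 = 4·36 + 20   → row E = row C − 4·row D = (20, 5, −9)   [check: 5·364 − 9·200 = 20]
  36 = 1·20 + 16   → row F = row D − 1·row E = (16, −6, 11)   [check: −6·364 + 11·200 = 16]
  20 = 1·16 + 4   → row G = row E − 1·row F = (4, 11, −20)   [check: 11·364 − 20·200 = 4]
  16 = 4·4 + 0   → remainder 0, stop. gcd = 4 (last nonzero row G).
So gcd(200, 364) = 4, with Bézout identity 11·364 − 20·200 = 4. Containment (⊇): the Bézout identity exhibits 4 as an element of (200, 364), giving (4) ⊆ (200, 364). Containment (⊆): since 4 | 200 and 4 | 364 (200 = 4·50, 364 = 4·91), every Z-linear combination of 200 and 364 is divisible by 4, so (200, 364) ⊆ (4). Therefore (200, 364) = (4), d = 4.

Final answer: (200, 364) = (4); d = 4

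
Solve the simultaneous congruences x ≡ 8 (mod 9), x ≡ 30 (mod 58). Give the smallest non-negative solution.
The moduli 9, 58 are pairwise coprime, so by the CRT there is a unique solution mod 9·58 = 522.
Solve by successive substitution. Start with x ≡ 8 (mod 9).
  Combine with x ≡ 30 (mod 58): write x = 8 + 9·t and require 8 + 9·t ≡ 30 (mod 58), i.e. 9·t ≡ 30 − 8 ≡ 22 (mod 58). Since 9^(−1) ≡ 13 (mod 58), t ≡ 13·22 ≡ 54 (mod 58). So x ≡ 8 + 9·54 = 494 (mod 522).
Unique solution in [0, 522): x = 494.

Final answer: x ≡ 494 (mod 522); the representative in [0, 522) is 494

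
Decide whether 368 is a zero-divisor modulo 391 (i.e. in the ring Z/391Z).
gcd(368, 391) = 23 > 1, so 368 is not a unit in Z/391Z. In Z/nZ every nonzero non-unit is a zero-divisor: explicitly, take b = 391/gcd = 17 ≠ 0 (mod 391); then 368·17 = 6256 = 16·391, i.e. 368·17 ≡ 0 (mod 391). So 368 is a zero-divisor.

Final answer: YES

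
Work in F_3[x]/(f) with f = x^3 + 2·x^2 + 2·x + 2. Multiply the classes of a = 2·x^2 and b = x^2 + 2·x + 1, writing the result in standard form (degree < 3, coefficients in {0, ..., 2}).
a · b ≡ x^2 + 2·x (mod f(x))

Multiply as integer polynomials: a · b = 2·x^4 + 4·x^3 + 2·x^2. Reducing coefficients mod 3: a · b ≡ 2·x^4 + x^3 + 2·x^2. Now divide by f(x) = x^3 + 2·x^2 + 2·x + 2 in F_3[x], eliminating the leading term at each step:
  leading term 2·x^4: subtract (2·x)·f(x) = 2·x^4 + x^3 + x^2 + x, leaving x^2 + 2·x (coefficients mod 3)
The degree is now < 3, so this is the remainder. Hence a · b ≡ x^2 + 2·x in F_3[x]/(f).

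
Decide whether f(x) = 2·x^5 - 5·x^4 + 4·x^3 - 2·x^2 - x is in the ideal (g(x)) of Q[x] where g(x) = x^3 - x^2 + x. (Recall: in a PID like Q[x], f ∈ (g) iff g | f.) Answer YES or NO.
YES

In Q[x] the ideal (g) consists of all multiples of g, so f ∈ (g) iff g | f, i.e. iff the remainder of f on division by g is 0. Divide f by g (g is monic, so eliminate the leading term of the running remainder at each step):
  leading term 2·x^5: subtract (2·x^2)·g(x) = 2·x^5 - 2·x^4 + 2·x^3, leaving -3·x^4 + 2·x^3 - 2·x^2 - x
  leading term -3·x^4: subtract (-3·x)·g(x) = -3·x^4 + 3·x^3 - 3·x^2, leaving -x^3 + x^2 - x
  leading term -x^3: subtract (-1)·g(x) = -x^3 + x^2 - x, leaving 0
The remainder is 0, so f(x) = g(x) · h(x) with h(x) = 2·x^2 - 3·x - 1. Hence g | f, i.e. f ∈ (g).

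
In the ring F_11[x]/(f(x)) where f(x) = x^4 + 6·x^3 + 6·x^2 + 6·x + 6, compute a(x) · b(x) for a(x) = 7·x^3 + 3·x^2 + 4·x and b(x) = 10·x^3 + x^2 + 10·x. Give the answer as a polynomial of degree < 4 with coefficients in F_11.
a · b ≡ 9·x^3 + 4·x^2 + 10·x (mod f(x))

Multiply as integer polynomials: a · b = 70·x^6 + 37·x^5 + 113·x^4 + 34·x^3 + 40·x^2. Reducing coefficients mod 11: a · b ≡ 4·x^6 + 4·x^5 + 3·x^4 + x^3 + 7·x^2. Now divide by f(x) = x^4 + 6·x^3 + 6·x^2 + 6·x + 6 in F_11[x], eliminating the leading term at each step:
  leading term 4·x^6: subtract (4·x^2)·f(x) = 4·x^6 + 2·x^5 + 2·x^4 + 2·x^3 + 2·x^2, leaving 2·x^5 + x^4 + 10·x^3 + 5·x^2 (coefficients mod 11)
  leading term 2·x^5: subtract (2·x)·f(x) = 2·x^5 + x^4 + x^3 + x^2 + x, leaving 9·x^3 + 4·x^2 + 10·x (coefficients mod 11)
The degree is now < 4, so this is the remainder. Hence a · b ≡ 9·x^3 + 4·x^2 + 10·x in F_11[x]/(f).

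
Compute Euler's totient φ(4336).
φ(4336) = 2160

φ is multiplicative, with φ(p^e) = p^e − p^(e−1). Factorise 4336 = 2^4 · 271. Then
  φ(4336) = (2^4 − 2^3) · (271 − 1) = 8 · 270 = 2160.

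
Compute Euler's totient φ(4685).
φ is multiplicative, with φ(p^e) = p^e − p^(e−1). Factorise 4685 = 5 · 937. Then
  φ(4685) = (5 − 1) · (937 − 1) = 4 · 936 = 3744.

Final answer: φ(4685) = 3744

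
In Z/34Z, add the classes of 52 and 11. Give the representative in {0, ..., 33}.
29

Reduce the summands first: 52 ≡ 18 (mod 34), so 52 + 11 ≡ 18 + 11 (mod 34). 18 + 11 = 29; 29 = 0·34 + 29, so (52 + 11) mod 34 = 29.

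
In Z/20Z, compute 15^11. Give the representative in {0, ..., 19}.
Use repeated squaring. Binary(11) = 1011. Walk through the bits of the exponent 11 left-to-right: at each bit after the leading one, square the running value, then multiply by 15 if the bit is 1 (always reducing mod 20):
  bit 1 = 1 (leading): start with 15.
  bit 2 = 0: square 15^2 = 225 ≡ 5 (mod 20).
  bit 3 = 1: square 5^2 = 25 ≡ 5; bit is 1, so multiply 5·15 = 75 ≡ 15 (mod 20).
  bit 4 = 1: square 15^2 = 225 ≡ 5; bit is 1, so multiply 5·15 = 75 ≡ 15 (mod 20).
Final value: 15^11 ≡ 15 (mod 20).

Final answer: 15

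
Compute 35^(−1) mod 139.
35^(−1) ≡ 4 (mod 139)

Apply the extended Euclidean algorithm to (139, 35), tracking rows (r, s, t) with s·139 + t·35 = r. Each division r_prev = q·r_cur + r_new produces the new row as (previous row) − q·(current row):
  row A: (139, 1, 0)   [1·139 + 0·35 = 139]
  row B: (35, 0, 1)   [0·139 + 1·35 = 35]
  139 = 3·35 + 34   → row C = row A − 3·row B = (34, 1, −3)   [check: 1·139 − 3·35 = 34]
  35 = 1·34 + 1   → row D = row B − 1·row C = (1, −1, 4)   [check: −1·139 + 4·35 = 1]
  34 = 34·1 + 0   → remainder 0, stop. gcd = 1 (last nonzero row D).
The gcd is 1, so 35 is invertible mod 139. The last nonzero row gives −1·139 + 4·35 = 1, so t = 4. So 35^(−1) ≡ 4 (mod 139). Verify: 35 · 4 = 140 ≡ 1 (mod 139). ✓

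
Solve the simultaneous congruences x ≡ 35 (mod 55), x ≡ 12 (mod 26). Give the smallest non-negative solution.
The moduli 55, 26 are pairwise coprime, so by the CRT there is a unique solution mod 55·26 = 1430.
Solve by successive substitution. Start with x ≡ 35 (mod 55).
  Combine with x ≡ 12 (mod 26): write x = 35 + 55·t and require 35 + 55·t ≡ 12 (mod 26), i.e. 55·t ≡ 12 − 35 ≡ 3 (mod 26). Since 55^(−1) ≡ 9 (mod 26) (55 ≡ 3 (mod 26)), t ≡ 9·3 ≡ 1 (mod 26). So x ≡ 35 + 55·1 = 90 (mod 1430).
Unique solution in [0, 1430): x = 90.

Final answer: x ≡ 90 (mod 1430); the representative in [0, 1430) is 90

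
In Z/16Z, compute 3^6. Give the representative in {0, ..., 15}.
9

Use repeated squaring. Binary(6) = 110. Walk through the bits of the exponent 6 left-to-right: at each bit after the leading one, square the running value, then multiply by 3 if the bit is 1 (always reducing mod 16):
  bit 1 = 1 (leading): start with 3.
  bit 2 = 1: square 3^2 = 9; bit is 1, so multiply 9·3 = 27 ≡ 11 (mod 16).
  bit 3 = 0: square 11^2 = 121 ≡ 9 (mod 16).
Final value: 3^6 ≡ 9 (mod 16).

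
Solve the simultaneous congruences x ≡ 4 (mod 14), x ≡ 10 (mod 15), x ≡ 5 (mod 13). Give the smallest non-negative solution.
The moduli 14, 15, 13 are pairwise coprime, so by the CRT there is a unique solution mod 14·15·13 = 2730.
Solve by successive substitution. Start with x ≡ 4 (mod 14).
  Combine with x ≡ 10 (mod 15): write x = 4 + 14·t and require 4 + 14·t ≡ 10 (mod 15), i.e. 14·t ≡ 10 − 4 ≡ 6 (mod 15). Since 14^(−1) ≡ 14 (mod 15), t ≡ 14·6 ≡ 9 (mod 15). So x ≡ 4 + 14·9 = 130 (mod 210).
  Combine with x ≡ 5 (mod 13): write x = 130 + 210·t and require 130 + 210·t ≡ 5 (mod 13), i.e. 210·t ≡ 5 − 130 ≡ 5 (mod 13). Since 210^(−1) ≡ 7 (mod 13) (210 ≡ 2 (mod 13)), t ≡ 7·5 ≡ 9 (mod 13). So x ≡ 130 + 210·9 = 2020 (mod 2730).
Unique solution in [0, 2730): x = 2020.

Final answer: x ≡ 2020 (mod 2730); the representative in [0, 2730) is 2020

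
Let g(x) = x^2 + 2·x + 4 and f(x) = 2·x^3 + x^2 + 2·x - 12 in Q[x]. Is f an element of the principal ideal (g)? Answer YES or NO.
YES

In Q[x] the ideal (g) consists of all multiples of g, so f ∈ (g) iff g | f, i.e. iff the remainder of f on division by g is 0. Divide f by g (g is monic, so eliminate the leading term of the running remainder at each step):
  leading term 2·x^3: subtract (2·x)·g(x) = 2·x^3 + 4·x^2 + 8·x, leaving -3·x^2 - 6·x - 12
  leading term -3·x^2: subtract (-3)·g(x) = -3·x^2 - 6·x - 12, leaving 0
The remainder is 0, so f(x) = g(x) · h(x) with h(x) = 2·x - 3. Hence g | f, i.e. f ∈ (g).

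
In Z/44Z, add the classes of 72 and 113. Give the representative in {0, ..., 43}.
9

Reduce the summands first: 72 ≡ 28, 113 ≡ 25 (mod 44), so 72 + 113 ≡ 28 + 25 (mod 44). 28 + 25 = 53; 53 = 1·44 + 9, so (72 + 113) mod 44 = 9.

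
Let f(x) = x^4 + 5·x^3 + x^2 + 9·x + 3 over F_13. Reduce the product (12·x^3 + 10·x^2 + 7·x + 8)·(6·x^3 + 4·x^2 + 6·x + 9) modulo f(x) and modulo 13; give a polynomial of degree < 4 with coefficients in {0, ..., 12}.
a · b ≡ 2·x^3 + 3·x^2 + 8·x + 11 (mod f(x))

Multiply as integer polynomials: a · b = 72·x^6 + 108·x^5 + 154·x^4 + 244·x^3 + 164·x^2 + 111·x + 72. Reducing coefficients mod 13: a · b ≡ 7·x^6 + 4·x^5 + 11·x^4 + 10·x^3 + 8·x^2 + 7·x + 7. Now divide by f(x) = x^4 + 5·x^3 + x^2 + 9·x + 3 in F_13[x], eliminating the leading term at each step:
  leading term 7·x^6: subtract (7·x^2)·f(x) = 7·x^6 + 9·x^5 + 7·x^4 + 11·x^3 + 8·x^2, leaving 8·x^5 + 4·x^4 + 12·x^3 + 7·x + 7 (coefficients mod 13)
  leading term 8·x^5: subtract (8·x)·f(x) = 8·x^5 + x^4 + 8·x^3 + 7·x^2 + 11·x, leaving 3·x^4 + 4·x^3 + 6·x^2 + 9·x + 7 (coefficients mod 13)
  leading term 3·x^4: subtract (3)·f(x) = 3·x^4 + 2·x^3 + 3·x^2 + x + 9, leaving 2·x^3 + 3·x^2 + 8·x + 11 (coefficients mod 13)
The degree is now < 4, so this is the remainder. Hence a · b ≡ 2·x^3 + 3·x^2 + 8·x + 11 in F_13[x]/(f).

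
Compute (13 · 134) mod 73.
63

Reduce the factors first: 134 ≡ 61 (mod 73), so 13 · 134 ≡ 13 · 61 (mod 73). 13 · 61 = 793. Dividing by 73: 793 = 10·73 + 63. So (13 · 134) mod 73 = 63.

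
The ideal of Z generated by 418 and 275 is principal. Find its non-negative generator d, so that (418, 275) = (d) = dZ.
In the PID Z, (a, b) is generated by gcd(a, b). Compute gcd(418, 275) with the extended Euclidean algorithm, tracking rows (r, s, t) with s·418 + t·275 = r:
  row A: (418, 1, 0)   [1·418 + 0·275 = 418]
  row B: (275, 0, 1)   [0·418 + 1·275 = 275]
  418 = 1·275 + 143   → row C = row A − 1·row B = (143, 1, −1)   [check: 1·418 − 1·275 = 143]
  275 = 1·143 + 132   → row D = row B − 1·row C = (132, −1, 2)   [check: −1·418 + 2·275 = 132]
  143 = 1·132 + 11   → row E = row C − 1·row D = (11, 2, −3)   [check: 2·418 − 3·275 = 11]
  132 = 12·11 + 0   → remainder 0, stop. gcd = 11 (last nonzero row E).
So gcd(418, 275) = 11, with Bézout identity 2·418 − 3·275 = 11. Containment (⊇): the Bézout identity exhibits 11 as an element of (418, 275), giving (11) ⊆ (418, 275). Containment (⊆): since 11 | 418 and 11 | 275 (418 = 11·38, 275 = 11·25), every Z-linear combination of 418 and 275 is divisible by 11, so (418, 275) ⊆ (11). Therefore (418, 275) = (11), d = 11.

Final answer: (418, 275) = (11); d = 11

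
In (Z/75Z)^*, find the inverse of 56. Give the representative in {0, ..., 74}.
Apply the extended Euclidean algorithm to (75, 56), tracking rows (r, s, t) with s·75 + t·56 = r. Each division r_prev = q·r_cur + r_new produces the new row as (previous row) − q·(current row):
  row A: (75, 1, 0)   [1·75 + 0·56 = 75]
  row B: (56, 0, 1)   [0·75 + 1·56 = 56]
  75 = 1·56 + 19   → row C = row A − 1·row B = (19, 1, −1)   [check: 1·75 − 1·56 = 19]
  56 = 2·19 + 18   → row D = row B − 2·row C = (18, −2, 3)   [check: −2·75 + 3·56 = 18]
  19 = 1·18 + 1   → row E = row C − 1·row D = (1, 3, −4)   [check: 3·75 − 4·56 = 1]
  18 = 18·1 + 0   → remainder 0, stop. gcd = 1 (last nonzero row E).
The gcd is 1, so 56 is invertible mod 75. The last nonzero row gives 3·75 − 4·56 = 1, so t = −4. So 56^(−1) ≡ −4 ≡ 71 (mod 75). Verify: 56 · 71 = 3976 ≡ 1 (mod 75). ✓

Final answer: 56^(−1) ≡ 71 (mod 75)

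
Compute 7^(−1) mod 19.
7^(−1) ≡ 11 (mod 19)

Apply the extended Euclidean algorithm to (19, 7), tracking rows (r, s, t) with s·19 + t·7 = r. Each division r_prev = q·r_cur + r_new produces the new row as (previous row) − q·(current row):
  row A: (19, 1, 0)   [1·19 + 0·7 = 19]
  row B: (7, 0, 1)   [0·19 + 1·7 = 7]
  19 = 2·7 + 5   → row C = row A − 2·row B = (5, 1, −2)   [check: 1·19 − 2·7 = 5]
  7 = 1·5 + 2   → row D = row B − 1·row C = (2, −1, 3)   [check: −1·19 + 3·7 = 2]
  5 = 2·2 + 1   → row E = row C − 2·row D = (1, 3, −8)   [check: 3·19 − 8·7 = 1]
  2 = 2·1 + 0   → remainder 0, stop. gcd = 1 (last nonzero row E).
The gcd is 1, so 7 is invertible mod 19. The last nonzero row gives 3·19 − 8·7 = 1, so t = −8. So 7^(−1) ≡ −8 ≡ 11 (mod 19). Verify: 7 · 11 = 77 ≡ 1 (mod 19). ✓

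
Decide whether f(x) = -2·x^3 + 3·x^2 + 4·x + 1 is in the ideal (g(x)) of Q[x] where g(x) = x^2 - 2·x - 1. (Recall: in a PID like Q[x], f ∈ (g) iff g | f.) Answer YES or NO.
YES

In Q[x] the ideal (g) consists of all multiples of g, so f ∈ (g) iff g | f, i.e. iff the remainder of f on division by g is 0. Divide f by g (g is monic, so eliminate the leading term of the running remainder at each step):
  leading term -2·x^3: subtract (-2·x)·g(x) = -2·x^3 + 4·x^2 + 2·x, leaving -x^2 + 2·x + 1
  leading term -x^2: subtract (-1)·g(x) = -x^2 + 2·x + 1, leaving 0
The remainder is 0, so f(x) = g(x) · h(x) with h(x) = -2·x - 1. Hence g | f, i.e. f ∈ (g).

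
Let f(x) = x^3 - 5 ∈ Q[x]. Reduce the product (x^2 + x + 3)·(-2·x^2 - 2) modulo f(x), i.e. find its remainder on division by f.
a · b ≡ -8·x^2 - 12·x - 16 (mod f(x))

First multiply in Q[x] without reducing: a · b = -2·x^4 - 2·x^3 - 8·x^2 - 2·x - 6. Now divide by f(x) = x^3 - 5, eliminating the leading term at each step:
  leading term -2·x^4: subtract (-2·x)·f(x) = -2·x^4 + 10·x, leaving -2·x^3 - 8·x^2 - 12·x - 6
  leading term -2·x^3: subtract (-2)·f(x) = 10 - 2·x^3, leaving -8·x^2 - 12·x - 16
The degree is now < 3, so this is the remainder. Hence a · b ≡ -8·x^2 - 12·x - 16 in Q[x]/(f).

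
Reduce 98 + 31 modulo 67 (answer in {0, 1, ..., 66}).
Reduce the summands first: 98 ≡ 31 (mod 67), so 98 + 31 ≡ 31 + 31 (mod 67). 31 + 31 = 62; 62 = 0·67 + 62, so (98 + 31) mod 67 = 62.

Final answer: 62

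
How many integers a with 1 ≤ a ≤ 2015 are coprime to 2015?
1440

The number of a ∈ {1, ..., 2015} with gcd(a, 2015) = 1 is by definition Euler's totient φ(2015). φ is multiplicative, with φ(p^e) = p^e − p^(e−1). Factorise 2015 = 5 · 13 · 31. Then
  φ(2015) = (5 − 1) · (13 − 1) · (31 − 1) = 4 · 12 · 30 = 1440.
So there are 1440 such integers.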